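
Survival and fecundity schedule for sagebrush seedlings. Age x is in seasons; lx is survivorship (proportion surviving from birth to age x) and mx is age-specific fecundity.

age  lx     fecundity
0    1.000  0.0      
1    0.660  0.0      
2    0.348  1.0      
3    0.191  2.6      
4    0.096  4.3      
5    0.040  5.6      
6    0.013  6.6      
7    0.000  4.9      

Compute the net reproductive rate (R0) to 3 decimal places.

lx·mx by age: 0, 0, 0.348, 0.4966, 0.4128, 0.224, 0.0858, 0
R0 = Σ lx·mx = 1.5672 → 1.567

1.567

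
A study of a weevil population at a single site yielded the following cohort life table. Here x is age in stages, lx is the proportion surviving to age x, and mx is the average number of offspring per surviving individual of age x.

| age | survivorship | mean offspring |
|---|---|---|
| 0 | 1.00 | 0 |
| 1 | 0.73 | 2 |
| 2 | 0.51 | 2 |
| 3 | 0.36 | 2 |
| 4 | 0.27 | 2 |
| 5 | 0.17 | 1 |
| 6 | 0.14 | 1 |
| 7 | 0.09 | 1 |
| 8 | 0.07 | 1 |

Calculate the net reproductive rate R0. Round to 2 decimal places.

lx·mx by age: 0, 1.46, 1.02, 0.72, 0.54, 0.17, 0.14, 0.09, 0.07
R0 = Σ lx·mx = 4.21 → 4.21

4.21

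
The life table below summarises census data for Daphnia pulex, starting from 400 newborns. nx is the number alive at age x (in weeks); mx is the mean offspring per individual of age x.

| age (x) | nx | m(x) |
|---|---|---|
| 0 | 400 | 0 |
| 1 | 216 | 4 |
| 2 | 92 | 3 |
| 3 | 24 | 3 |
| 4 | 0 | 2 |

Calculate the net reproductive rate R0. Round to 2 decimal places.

3.03

lx = nx/n0 = nx/400: 1, 0.54, 0.23, 0.06, 0
lx·mx by age: 0, 2.16, 0.69, 0.18, 0
R0 = Σ lx·mx = 3.03 → 3.03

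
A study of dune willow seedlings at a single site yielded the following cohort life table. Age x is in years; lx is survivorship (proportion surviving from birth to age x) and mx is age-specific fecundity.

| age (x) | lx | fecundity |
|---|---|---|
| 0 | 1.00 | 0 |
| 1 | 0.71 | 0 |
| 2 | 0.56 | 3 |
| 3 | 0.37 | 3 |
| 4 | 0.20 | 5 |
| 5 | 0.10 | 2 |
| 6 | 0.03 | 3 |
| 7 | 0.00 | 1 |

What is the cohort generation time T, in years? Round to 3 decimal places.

lx·mx: 0, 0, 1.68, 1.11, 1, 0.2, 0.09, 0 → R0 = 4.08
x·lx·mx: 0, 0, 3.36, 3.33, 4, 1, 0.54, 0 → Σ = 12.23
T = 12.23 / 4.08 = 2.997549… → 2.998

2.998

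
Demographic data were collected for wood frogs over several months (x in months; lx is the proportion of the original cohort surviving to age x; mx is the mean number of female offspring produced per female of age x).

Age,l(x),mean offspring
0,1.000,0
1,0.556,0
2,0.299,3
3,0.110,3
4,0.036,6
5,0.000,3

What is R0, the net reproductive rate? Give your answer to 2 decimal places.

1.44

lx·mx by age: 0, 0, 0.897, 0.33, 0.216, 0
R0 = Σ lx·mx = 1.443 → 1.44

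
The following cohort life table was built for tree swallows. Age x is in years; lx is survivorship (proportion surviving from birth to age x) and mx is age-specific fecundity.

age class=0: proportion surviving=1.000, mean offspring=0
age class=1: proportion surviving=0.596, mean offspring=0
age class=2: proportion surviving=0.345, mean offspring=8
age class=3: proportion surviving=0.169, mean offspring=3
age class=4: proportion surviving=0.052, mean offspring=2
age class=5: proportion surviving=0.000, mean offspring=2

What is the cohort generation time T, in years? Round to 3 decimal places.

2.212

lx·mx: 0, 0, 2.76, 0.507, 0.104, 0 → R0 = 3.371
x·lx·mx: 0, 0, 5.52, 1.521, 0.416, 0 → Σ = 7.457
T = 7.457 / 3.371 = 2.212103… → 2.212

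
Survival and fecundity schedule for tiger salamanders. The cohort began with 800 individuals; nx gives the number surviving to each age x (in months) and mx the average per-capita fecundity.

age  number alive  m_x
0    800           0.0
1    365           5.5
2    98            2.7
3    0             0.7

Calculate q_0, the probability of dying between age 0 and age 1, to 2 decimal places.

lx = nx/n0 = nx/800: 1, 0.45625, 0.1225, 0
q_0 = (l_0 − l_1) / l_0 = (1 − 0.45625) / 1
     = 0.54375 / 1 = 0.54375 → 0.54

0.54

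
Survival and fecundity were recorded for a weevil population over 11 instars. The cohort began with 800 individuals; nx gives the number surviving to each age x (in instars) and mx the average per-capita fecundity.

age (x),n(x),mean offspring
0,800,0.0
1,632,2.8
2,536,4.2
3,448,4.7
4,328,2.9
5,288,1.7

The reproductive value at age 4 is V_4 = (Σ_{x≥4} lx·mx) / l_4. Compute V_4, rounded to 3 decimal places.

lx = nx/n0 = nx/800: 1, 0.79, 0.67, 0.56, 0.41, 0.36
lx·mx for x ≥ 4: 1.189, 0.612 → sum = 1.801
V_4 = 1.801 / l_4 = 1.801 / 0.41 = 4.392683… → 4.393

4.393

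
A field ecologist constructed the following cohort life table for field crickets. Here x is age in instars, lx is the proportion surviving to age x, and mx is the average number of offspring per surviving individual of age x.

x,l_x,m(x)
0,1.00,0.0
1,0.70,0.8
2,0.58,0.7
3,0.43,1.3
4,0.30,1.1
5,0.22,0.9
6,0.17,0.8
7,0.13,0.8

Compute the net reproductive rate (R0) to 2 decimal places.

lx·mx by age: 0, 0.56, 0.406, 0.559, 0.33, 0.198, 0.136, 0.104
R0 = Σ lx·mx = 2.293 → 2.29

2.29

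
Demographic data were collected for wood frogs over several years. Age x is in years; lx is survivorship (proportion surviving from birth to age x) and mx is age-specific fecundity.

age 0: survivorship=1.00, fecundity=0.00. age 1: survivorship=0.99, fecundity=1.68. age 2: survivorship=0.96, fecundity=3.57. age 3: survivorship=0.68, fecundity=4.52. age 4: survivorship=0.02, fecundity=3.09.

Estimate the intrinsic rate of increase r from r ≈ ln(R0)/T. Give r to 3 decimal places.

0.964

R0 = Σ lx·mx = 0 + 1.6632 + 3.4272 + 3.0736 + 0.0618 = 8.2258
Σ x·lx·mx = 17.9856; T = 17.9856/8.2258 = 2.18649…
r ≈ ln(R0)/T = ln(8.2258)/2.18649… = 0.96377… → 0.964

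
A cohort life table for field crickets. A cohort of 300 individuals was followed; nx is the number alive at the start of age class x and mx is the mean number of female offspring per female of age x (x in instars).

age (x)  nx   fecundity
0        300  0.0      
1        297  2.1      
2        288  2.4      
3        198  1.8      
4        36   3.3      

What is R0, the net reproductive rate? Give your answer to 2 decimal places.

lx = nx/n0 = nx/300: 1, 0.99, 0.96, 0.66, 0.12
lx·mx by age: 0, 2.079, 2.304, 1.188, 0.396
R0 = Σ lx·mx = 5.967 → 5.97

5.97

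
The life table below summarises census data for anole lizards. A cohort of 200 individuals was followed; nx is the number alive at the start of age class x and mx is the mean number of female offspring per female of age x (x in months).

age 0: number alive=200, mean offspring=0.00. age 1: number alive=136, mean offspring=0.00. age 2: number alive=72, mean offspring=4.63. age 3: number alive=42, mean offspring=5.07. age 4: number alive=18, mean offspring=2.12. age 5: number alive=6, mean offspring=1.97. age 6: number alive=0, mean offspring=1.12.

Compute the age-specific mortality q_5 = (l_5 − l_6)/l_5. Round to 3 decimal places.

lx = nx/n0 = nx/200: 1, 0.68, 0.36, 0.21, 0.09, 0.03, 0
q_5 = (l_5 − l_6) / l_5 = (0.03 − 0) / 0.03
     = 0.03 / 0.03 = 1 → 1.000

1.000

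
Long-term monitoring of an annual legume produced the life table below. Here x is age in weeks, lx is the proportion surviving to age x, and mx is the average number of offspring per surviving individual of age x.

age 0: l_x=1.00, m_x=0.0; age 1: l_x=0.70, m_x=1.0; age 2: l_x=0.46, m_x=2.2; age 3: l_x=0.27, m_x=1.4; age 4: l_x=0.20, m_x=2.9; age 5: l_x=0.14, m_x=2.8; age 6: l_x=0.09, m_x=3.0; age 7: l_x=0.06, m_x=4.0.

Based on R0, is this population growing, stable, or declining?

growing

R0 = Σ lx·mx = 0 + 0.7 + 1.012 + 0.378 + 0.58 + 0.392 + 0.27 + 0.24 = 3.572
R0 > 1, so the population is growing.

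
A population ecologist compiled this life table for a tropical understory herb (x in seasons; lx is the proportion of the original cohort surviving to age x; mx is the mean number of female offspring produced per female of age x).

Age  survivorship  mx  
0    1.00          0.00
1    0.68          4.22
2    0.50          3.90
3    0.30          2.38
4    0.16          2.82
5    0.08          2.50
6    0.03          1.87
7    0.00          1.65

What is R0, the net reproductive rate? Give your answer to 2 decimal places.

lx·mx by age: 0, 2.8696, 1.95, 0.714, 0.4512, 0.2, 0.0561, 0
R0 = Σ lx·mx = 6.2409 → 6.24

6.24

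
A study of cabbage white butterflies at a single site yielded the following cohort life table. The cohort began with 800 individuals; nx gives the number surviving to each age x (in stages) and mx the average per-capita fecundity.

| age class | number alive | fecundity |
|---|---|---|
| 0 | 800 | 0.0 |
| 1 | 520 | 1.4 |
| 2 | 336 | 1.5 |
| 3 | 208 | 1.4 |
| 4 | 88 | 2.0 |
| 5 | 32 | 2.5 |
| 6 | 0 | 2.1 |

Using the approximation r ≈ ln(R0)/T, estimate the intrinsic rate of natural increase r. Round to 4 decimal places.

lx = nx/n0 = nx/800: 1, 0.65, 0.42, 0.26, 0.11, 0.04, 0
R0 = Σ lx·mx = 0 + 0.91 + 0.63 + 0.364 + 0.22 + 0.1 + 0 = 2.224
Σ x·lx·mx = 4.642; T = 4.642/2.224 = 2.08723…
r ≈ ln(R0)/T = ln(2.224)/2.08723… = 0.382951… → 0.3830

0.3830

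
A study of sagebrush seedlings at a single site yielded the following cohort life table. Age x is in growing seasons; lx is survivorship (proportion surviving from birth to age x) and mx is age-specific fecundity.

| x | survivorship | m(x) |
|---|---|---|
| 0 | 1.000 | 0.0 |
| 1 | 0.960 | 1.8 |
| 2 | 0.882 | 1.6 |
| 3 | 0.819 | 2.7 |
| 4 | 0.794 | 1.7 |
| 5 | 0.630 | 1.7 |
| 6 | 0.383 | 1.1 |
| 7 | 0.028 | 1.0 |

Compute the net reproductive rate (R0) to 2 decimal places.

8.22

lx·mx by age: 0, 1.728, 1.4112, 2.2113, 1.3498, 1.071, 0.4213, 0.028
R0 = Σ lx·mx = 8.2206 → 8.22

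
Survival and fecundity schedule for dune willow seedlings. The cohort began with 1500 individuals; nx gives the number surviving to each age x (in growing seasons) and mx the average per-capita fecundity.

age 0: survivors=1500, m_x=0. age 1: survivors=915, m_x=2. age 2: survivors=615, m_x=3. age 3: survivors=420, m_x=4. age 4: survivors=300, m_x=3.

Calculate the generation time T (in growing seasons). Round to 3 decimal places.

2.264

lx = nx/n0 = nx/1500: 1, 0.61, 0.41, 0.28, 0.2
lx·mx: 0, 1.22, 1.23, 1.12, 0.6 → R0 = 4.17
x·lx·mx: 0, 1.22, 2.46, 3.36, 2.4 → Σ = 9.44
T = 9.44 / 4.17 = 2.263789… → 2.264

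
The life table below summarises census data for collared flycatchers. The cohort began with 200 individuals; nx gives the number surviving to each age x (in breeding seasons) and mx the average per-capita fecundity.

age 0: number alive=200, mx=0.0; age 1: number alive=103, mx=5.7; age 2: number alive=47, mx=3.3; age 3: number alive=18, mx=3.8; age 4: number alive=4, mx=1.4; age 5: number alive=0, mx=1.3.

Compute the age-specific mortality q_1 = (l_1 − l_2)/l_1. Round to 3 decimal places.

lx = nx/n0 = nx/200: 1, 0.515, 0.235, 0.09, 0.02, 0
q_1 = (l_1 − l_2) / l_1 = (0.515 − 0.235) / 0.515
     = 0.28 / 0.515 = 0.543689… → 0.544

0.544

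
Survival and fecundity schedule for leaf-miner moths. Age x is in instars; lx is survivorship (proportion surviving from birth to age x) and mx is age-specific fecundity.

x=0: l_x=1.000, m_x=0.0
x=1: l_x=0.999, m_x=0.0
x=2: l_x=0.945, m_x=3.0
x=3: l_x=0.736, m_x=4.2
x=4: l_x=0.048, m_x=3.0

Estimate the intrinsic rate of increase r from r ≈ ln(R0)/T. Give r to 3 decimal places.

0.705

R0 = Σ lx·mx = 0 + 0 + 2.835 + 3.0912 + 0.144 = 6.0702
Σ x·lx·mx = 15.5196; T = 15.5196/6.0702 = 2.55669…
r ≈ ln(R0)/T = ln(6.0702)/2.55669… = 0.70536… → 0.705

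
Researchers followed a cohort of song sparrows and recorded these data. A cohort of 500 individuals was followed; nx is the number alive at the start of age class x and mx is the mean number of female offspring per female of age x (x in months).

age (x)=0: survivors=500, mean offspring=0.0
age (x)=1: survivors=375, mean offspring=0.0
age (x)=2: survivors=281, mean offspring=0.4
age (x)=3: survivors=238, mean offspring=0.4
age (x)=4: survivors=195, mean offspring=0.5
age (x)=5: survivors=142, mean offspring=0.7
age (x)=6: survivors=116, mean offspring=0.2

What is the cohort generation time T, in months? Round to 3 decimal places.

3.593

lx = nx/n0 = nx/500: 1, 0.75, 0.562, 0.476, 0.39, 0.284, 0.232
lx·mx: 0, 0, 0.2248, 0.1904, 0.195, 0.1988, 0.0464 → R0 = 0.8554
x·lx·mx: 0, 0, 0.4496, 0.5712, 0.78, 0.994, 0.2784 → Σ = 3.0732
T = 3.0732 / 0.8554 = 3.592705… → 3.593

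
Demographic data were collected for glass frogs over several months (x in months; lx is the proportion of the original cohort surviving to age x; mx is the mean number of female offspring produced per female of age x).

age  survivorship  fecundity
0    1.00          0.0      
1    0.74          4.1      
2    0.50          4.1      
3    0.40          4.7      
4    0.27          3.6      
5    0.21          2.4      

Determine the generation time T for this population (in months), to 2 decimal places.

lx·mx: 0, 3.034, 2.05, 1.88, 0.972, 0.504 → R0 = 8.44
x·lx·mx: 0, 3.034, 4.1, 5.64, 3.888, 2.52 → Σ = 19.182
T = 19.182 / 8.44 = 2.272749… → 2.27

2.27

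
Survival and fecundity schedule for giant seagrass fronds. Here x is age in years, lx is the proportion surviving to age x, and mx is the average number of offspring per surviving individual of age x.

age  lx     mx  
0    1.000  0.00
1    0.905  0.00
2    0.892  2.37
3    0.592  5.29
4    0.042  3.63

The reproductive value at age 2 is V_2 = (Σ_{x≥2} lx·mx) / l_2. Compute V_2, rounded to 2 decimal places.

6.05

lx·mx for x ≥ 2: 2.11404, 3.13168, 0.15246 → sum = 5.39818
V_2 = 5.39818 / l_2 = 5.39818 / 0.892 = 6.051771… → 6.05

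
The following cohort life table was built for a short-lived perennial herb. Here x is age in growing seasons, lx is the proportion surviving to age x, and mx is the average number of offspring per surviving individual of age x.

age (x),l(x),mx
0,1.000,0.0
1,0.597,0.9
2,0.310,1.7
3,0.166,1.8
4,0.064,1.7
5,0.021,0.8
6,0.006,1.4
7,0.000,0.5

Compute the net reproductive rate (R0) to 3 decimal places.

lx·mx by age: 0, 0.5373, 0.527, 0.2988, 0.1088, 0.0168, 0.0084, 0
R0 = Σ lx·mx = 1.4971 → 1.497

1.497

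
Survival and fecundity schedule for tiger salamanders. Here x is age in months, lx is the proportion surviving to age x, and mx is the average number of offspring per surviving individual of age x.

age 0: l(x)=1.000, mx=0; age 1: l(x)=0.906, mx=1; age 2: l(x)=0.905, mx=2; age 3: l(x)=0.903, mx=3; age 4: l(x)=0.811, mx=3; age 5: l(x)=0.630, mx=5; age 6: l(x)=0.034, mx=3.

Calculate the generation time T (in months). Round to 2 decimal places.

3.49

lx·mx: 0, 0.906, 1.81, 2.709, 2.433, 3.15, 0.102 → R0 = 11.11
x·lx·mx: 0, 0.906, 3.62, 8.127, 9.732, 15.75, 0.612 → Σ = 38.747
T = 38.747 / 11.11 = 3.487579… → 3.49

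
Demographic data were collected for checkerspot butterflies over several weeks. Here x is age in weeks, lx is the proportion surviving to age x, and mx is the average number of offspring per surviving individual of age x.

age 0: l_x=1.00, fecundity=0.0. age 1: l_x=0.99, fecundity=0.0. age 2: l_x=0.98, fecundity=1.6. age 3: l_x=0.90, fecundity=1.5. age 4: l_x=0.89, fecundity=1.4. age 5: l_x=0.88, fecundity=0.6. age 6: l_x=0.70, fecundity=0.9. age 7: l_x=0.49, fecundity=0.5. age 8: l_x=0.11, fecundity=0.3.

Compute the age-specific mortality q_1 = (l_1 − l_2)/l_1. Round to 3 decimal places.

q_1 = (l_1 − l_2) / l_1 = (0.99 − 0.98) / 0.99
     = 0.01 / 0.99 = 0.010101… → 0.010

0.010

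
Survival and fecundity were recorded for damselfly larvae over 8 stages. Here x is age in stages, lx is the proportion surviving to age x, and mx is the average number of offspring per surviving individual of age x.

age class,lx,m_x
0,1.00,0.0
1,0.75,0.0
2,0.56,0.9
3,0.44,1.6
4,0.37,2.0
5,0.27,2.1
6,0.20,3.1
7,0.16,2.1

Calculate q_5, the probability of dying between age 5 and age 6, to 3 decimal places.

q_5 = (l_5 − l_6) / l_5 = (0.27 − 0.2) / 0.27
     = 0.07 / 0.27 = 0.259259… → 0.259

0.259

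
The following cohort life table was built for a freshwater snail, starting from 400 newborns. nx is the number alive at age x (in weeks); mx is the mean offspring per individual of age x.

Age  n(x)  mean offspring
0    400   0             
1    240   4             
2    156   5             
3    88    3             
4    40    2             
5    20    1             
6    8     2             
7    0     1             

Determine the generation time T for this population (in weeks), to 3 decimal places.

1.806

lx = nx/n0 = nx/400: 1, 0.6, 0.39, 0.22, 0.1, 0.05, 0.02, 0
lx·mx: 0, 2.4, 1.95, 0.66, 0.2, 0.05, 0.04, 0 → R0 = 5.3
x·lx·mx: 0, 2.4, 3.9, 1.98, 0.8, 0.25, 0.24, 0 → Σ = 9.57
T = 9.57 / 5.3 = 1.80566… → 1.806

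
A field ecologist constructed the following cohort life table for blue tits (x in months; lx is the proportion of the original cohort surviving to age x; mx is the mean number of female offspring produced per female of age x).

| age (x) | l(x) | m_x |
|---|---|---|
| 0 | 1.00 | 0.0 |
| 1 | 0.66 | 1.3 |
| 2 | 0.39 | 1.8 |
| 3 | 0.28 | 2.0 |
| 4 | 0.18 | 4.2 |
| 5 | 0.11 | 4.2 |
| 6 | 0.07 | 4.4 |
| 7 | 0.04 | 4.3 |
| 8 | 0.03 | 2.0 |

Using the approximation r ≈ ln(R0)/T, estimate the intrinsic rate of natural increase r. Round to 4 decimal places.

R0 = Σ lx·mx = 0 + 0.858 + 0.702 + 0.56 + 0.756 + 0.462 + 0.308 + 0.172 + 0.06 = 3.878
Σ x·lx·mx = 12.808; T = 12.808/3.878 = 3.30273…
r ≈ ln(R0)/T = ln(3.878)/3.30273… = 0.410363… → 0.4104

0.4104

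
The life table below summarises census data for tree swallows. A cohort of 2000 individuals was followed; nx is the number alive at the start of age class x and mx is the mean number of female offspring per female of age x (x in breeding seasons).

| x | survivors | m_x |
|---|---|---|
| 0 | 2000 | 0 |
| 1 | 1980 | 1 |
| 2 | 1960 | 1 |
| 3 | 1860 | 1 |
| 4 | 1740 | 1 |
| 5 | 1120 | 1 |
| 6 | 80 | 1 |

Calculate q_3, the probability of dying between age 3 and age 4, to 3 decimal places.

lx = nx/n0 = nx/2000: 1, 0.99, 0.98, 0.93, 0.87, 0.56, 0.04
q_3 = (l_3 − l_4) / l_3 = (0.93 − 0.87) / 0.93
     = 0.06 / 0.93 = 0.064516… → 0.065

0.065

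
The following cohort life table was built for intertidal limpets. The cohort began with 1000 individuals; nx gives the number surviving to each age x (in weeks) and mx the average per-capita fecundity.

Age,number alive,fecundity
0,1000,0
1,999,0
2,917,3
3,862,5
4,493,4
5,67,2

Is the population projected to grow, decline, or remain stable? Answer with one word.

lx = nx/n0 = nx/1000: 1, 0.999, 0.917, 0.862, 0.493, 0.067
R0 = Σ lx·mx = 0 + 0 + 2.751 + 4.31 + 1.972 + 0.134 = 9.167
R0 > 1, so the population is growing.

growing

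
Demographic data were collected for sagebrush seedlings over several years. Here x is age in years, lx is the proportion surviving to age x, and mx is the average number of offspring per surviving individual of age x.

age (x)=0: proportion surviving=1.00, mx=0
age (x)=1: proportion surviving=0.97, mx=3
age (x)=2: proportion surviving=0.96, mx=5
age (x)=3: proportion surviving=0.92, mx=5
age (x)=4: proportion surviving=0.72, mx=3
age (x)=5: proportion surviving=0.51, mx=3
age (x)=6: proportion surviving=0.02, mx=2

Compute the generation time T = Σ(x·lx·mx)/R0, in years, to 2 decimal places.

2.67

lx·mx: 0, 2.91, 4.8, 4.6, 2.16, 1.53, 0.04 → R0 = 16.04
x·lx·mx: 0, 2.91, 9.6, 13.8, 8.64, 7.65, 0.24 → Σ = 42.84
T = 42.84 / 16.04 = 2.670823… → 2.67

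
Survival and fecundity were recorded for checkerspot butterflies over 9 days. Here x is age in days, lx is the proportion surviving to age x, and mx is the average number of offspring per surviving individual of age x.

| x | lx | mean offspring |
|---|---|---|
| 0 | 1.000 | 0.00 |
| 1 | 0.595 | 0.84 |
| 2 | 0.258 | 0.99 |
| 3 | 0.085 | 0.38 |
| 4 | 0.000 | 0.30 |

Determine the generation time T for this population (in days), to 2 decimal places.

1.41

lx·mx: 0, 0.4998, 0.25542, 0.0323, 0 → R0 = 0.78752
x·lx·mx: 0, 0.4998, 0.51084, 0.0969, 0 → Σ = 1.10754
T = 1.10754 / 0.78752 = 1.406364… → 1.41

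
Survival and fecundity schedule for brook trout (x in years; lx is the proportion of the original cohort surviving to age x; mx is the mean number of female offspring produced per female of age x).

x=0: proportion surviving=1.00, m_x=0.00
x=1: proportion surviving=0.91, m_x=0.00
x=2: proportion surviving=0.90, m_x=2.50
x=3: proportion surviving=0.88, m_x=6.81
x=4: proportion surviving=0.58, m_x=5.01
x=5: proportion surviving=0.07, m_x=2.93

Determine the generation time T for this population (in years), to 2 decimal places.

3.09

lx·mx: 0, 0, 2.25, 5.9928, 2.9058, 0.2051 → R0 = 11.3537
x·lx·mx: 0, 0, 4.5, 17.9784, 11.6232, 1.0255 → Σ = 35.1271
T = 35.1271 / 11.3537 = 3.09389… → 3.09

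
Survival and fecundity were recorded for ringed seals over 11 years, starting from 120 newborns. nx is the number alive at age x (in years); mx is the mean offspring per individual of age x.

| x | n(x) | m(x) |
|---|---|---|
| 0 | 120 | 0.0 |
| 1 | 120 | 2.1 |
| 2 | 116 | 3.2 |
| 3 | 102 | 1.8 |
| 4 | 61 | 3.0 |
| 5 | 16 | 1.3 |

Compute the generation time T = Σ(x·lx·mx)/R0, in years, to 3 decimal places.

2.356

lx = nx/n0 = nx/120: 1, 1, 0.96667…, 0.85, 0.50833…, 0.13333…
lx·mx: 0, 2.1, 3.093333…, 1.53, 1.525…, 0.173333… → R0 = 8.421667…
x·lx·mx: 0, 2.1, 6.186667…, 4.59, 6.1…, 0.866667… → Σ = 19.843333…
T = 19.843333… / 8.421667… = 2.356224… → 2.356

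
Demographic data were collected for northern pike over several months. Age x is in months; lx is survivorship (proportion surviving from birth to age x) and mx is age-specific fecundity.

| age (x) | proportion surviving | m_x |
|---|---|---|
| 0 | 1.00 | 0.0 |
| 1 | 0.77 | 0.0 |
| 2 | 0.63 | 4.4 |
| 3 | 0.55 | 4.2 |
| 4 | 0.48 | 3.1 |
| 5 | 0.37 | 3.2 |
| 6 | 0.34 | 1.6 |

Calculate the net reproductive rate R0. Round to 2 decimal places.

8.30

lx·mx by age: 0, 0, 2.772, 2.31, 1.488, 1.184, 0.544
R0 = Σ lx·mx = 8.298 → 8.30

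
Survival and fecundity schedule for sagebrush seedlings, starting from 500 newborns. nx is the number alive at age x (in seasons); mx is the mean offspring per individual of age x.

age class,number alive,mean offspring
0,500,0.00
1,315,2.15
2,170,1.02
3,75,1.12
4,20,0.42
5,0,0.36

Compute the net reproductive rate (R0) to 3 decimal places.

1.886

lx = nx/n0 = nx/500: 1, 0.63, 0.34, 0.15, 0.04, 0
lx·mx by age: 0, 1.3545, 0.3468, 0.168, 0.0168, 0
R0 = Σ lx·mx = 1.8861 → 1.886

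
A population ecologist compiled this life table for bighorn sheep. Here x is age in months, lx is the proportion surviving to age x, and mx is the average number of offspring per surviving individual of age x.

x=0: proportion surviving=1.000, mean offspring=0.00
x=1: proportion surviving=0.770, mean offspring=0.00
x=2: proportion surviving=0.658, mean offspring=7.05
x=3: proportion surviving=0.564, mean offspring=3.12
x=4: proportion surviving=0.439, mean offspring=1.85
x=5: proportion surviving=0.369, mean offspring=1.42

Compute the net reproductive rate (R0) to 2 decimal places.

7.73

lx·mx by age: 0, 0, 4.6389, 1.75968, 0.81215, 0.52398
R0 = Σ lx·mx = 7.73471 → 7.73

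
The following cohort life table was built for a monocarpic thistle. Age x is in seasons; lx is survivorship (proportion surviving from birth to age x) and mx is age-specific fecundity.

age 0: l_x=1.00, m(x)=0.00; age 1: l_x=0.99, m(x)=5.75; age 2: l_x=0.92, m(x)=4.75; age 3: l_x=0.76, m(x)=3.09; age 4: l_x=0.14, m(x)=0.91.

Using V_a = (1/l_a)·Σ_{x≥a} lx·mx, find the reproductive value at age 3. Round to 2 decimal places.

lx·mx for x ≥ 3: 2.3484, 0.1274 → sum = 2.4758
V_3 = 2.4758 / l_3 = 2.4758 / 0.76 = 3.257632… → 3.26

3.26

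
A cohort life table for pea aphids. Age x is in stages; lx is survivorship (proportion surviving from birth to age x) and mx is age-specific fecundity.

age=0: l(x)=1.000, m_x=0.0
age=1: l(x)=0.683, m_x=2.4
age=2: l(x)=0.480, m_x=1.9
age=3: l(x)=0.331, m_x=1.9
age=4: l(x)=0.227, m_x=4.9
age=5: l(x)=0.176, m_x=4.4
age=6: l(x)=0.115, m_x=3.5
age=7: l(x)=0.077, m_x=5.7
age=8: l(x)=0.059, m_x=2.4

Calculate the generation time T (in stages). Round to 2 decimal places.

3.35

lx·mx: 0, 1.6392, 0.912, 0.6289, 1.1123, 0.7744, 0.4025, 0.4389, 0.1416 → R0 = 6.0498
x·lx·mx: 0, 1.6392, 1.824, 1.8867, 4.4492, 3.872, 2.415, 3.0723, 1.1328 → Σ = 20.2912
T = 20.2912 / 6.0498 = 3.354028… → 3.35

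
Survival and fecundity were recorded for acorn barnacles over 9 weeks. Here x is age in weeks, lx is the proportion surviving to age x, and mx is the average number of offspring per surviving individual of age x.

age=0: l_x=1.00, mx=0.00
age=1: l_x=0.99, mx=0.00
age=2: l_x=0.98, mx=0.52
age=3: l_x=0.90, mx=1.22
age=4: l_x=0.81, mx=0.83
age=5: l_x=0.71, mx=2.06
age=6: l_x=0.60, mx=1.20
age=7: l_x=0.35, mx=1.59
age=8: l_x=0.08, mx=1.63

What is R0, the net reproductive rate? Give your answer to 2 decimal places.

5.15

lx·mx by age: 0, 0, 0.5096, 1.098, 0.6723, 1.4626, 0.72, 0.5565, 0.1304
R0 = Σ lx·mx = 5.1494 → 5.15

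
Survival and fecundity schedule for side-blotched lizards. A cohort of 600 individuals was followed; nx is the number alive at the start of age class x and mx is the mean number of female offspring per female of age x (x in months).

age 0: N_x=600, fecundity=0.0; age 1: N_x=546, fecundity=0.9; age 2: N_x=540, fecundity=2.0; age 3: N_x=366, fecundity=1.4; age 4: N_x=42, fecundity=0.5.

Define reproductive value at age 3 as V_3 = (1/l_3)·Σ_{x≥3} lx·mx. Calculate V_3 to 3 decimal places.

1.457

lx = nx/n0 = nx/600: 1, 0.91, 0.9, 0.61, 0.07
lx·mx for x ≥ 3: 0.854, 0.035 → sum = 0.889
V_3 = 0.889 / l_3 = 0.889 / 0.61 = 1.457377… → 1.457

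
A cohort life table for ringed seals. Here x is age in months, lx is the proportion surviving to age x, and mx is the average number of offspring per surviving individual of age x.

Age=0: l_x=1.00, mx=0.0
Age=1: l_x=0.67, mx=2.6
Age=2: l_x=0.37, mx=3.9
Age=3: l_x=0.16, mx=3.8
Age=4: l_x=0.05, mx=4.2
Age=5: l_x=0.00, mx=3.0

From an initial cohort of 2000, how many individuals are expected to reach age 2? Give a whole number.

Expected survivors = N0 · l_2 = 2000 × 0.37 = 740 → 740

740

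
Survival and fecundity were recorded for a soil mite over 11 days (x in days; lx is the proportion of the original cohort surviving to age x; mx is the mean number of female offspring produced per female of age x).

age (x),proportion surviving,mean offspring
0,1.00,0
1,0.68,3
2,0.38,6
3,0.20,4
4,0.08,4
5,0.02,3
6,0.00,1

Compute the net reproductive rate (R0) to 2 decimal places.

5.50

lx·mx by age: 0, 2.04, 2.28, 0.8, 0.32, 0.06, 0
R0 = Σ lx·mx = 5.5 → 5.50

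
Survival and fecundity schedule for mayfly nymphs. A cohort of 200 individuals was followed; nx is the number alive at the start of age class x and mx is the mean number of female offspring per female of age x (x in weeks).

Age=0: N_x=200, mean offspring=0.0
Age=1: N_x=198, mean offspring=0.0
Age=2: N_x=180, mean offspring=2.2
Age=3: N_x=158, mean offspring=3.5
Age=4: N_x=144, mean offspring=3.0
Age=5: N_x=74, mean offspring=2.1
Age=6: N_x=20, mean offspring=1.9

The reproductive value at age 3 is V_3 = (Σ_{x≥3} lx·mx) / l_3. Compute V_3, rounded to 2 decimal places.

7.46

lx = nx/n0 = nx/200: 1, 0.99, 0.9, 0.79, 0.72, 0.37, 0.1
lx·mx for x ≥ 3: 2.765, 2.16, 0.777, 0.19 → sum = 5.892
V_3 = 5.892 / l_3 = 5.892 / 0.79 = 7.458228… → 7.46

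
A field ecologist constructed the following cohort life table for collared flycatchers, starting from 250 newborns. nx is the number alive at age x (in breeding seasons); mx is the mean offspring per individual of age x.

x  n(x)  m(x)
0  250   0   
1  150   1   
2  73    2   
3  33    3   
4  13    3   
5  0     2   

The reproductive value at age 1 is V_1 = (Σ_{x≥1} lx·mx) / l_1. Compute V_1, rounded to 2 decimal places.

2.89

lx = nx/n0 = nx/250: 1, 0.6, 0.292, 0.132, 0.052, 0
lx·mx for x ≥ 1: 0.6, 0.584, 0.396, 0.156, 0 → sum = 1.736
V_1 = 1.736 / l_1 = 1.736 / 0.6 = 2.893333… → 2.89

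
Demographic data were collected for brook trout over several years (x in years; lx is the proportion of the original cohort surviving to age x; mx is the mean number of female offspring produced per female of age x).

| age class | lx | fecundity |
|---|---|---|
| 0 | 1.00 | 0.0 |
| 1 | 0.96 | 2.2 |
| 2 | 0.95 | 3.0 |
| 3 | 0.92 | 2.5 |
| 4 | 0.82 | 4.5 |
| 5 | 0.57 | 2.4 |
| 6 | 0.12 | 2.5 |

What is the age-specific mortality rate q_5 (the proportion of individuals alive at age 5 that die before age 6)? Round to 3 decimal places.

0.789

q_5 = (l_5 − l_6) / l_5 = (0.57 − 0.12) / 0.57
     = 0.45 / 0.57 = 0.789474… → 0.789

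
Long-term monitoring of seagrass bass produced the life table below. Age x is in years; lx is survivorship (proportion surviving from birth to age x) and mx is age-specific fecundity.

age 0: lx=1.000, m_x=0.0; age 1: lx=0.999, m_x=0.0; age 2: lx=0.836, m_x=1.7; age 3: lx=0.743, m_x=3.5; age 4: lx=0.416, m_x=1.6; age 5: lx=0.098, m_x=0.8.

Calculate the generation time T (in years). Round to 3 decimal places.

lx·mx: 0, 0, 1.4212, 2.6005, 0.6656, 0.0784 → R0 = 4.7657
x·lx·mx: 0, 0, 2.8424, 7.8015, 2.6624, 0.392 → Σ = 13.6983
T = 13.6983 / 4.7657 = 2.874352… → 2.874

2.874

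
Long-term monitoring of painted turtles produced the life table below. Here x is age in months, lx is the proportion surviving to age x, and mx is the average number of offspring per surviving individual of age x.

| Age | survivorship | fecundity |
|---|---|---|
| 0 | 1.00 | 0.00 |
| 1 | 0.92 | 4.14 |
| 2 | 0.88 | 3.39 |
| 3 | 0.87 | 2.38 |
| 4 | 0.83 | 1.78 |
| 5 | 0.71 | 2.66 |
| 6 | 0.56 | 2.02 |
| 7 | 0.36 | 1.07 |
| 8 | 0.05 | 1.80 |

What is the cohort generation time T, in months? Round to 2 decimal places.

3.00

lx·mx: 0, 3.8088, 2.9832, 2.0706, 1.4774, 1.8886, 1.1312, 0.3852, 0.09 → R0 = 13.835
x·lx·mx: 0, 3.8088, 5.9664, 6.2118, 5.9096, 9.443, 6.7872, 2.6964, 0.72 → Σ = 41.5432
T = 41.5432 / 13.835 = 3.002761… → 3.00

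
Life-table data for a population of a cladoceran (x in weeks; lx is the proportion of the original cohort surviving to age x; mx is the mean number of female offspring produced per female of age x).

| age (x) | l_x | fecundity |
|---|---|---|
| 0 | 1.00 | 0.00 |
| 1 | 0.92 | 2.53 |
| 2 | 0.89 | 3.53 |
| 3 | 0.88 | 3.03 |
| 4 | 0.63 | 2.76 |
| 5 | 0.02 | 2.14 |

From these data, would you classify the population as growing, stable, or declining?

growing

R0 = Σ lx·mx = 0 + 2.3276 + 3.1417 + 2.6664 + 1.7388 + 0.0428 = 9.9173
R0 > 1, so the population is growing.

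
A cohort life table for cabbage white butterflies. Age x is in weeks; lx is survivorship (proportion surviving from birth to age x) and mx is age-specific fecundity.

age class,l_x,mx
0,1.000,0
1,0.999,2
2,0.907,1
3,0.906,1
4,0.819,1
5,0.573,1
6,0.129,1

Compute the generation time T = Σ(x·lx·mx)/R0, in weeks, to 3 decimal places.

lx·mx: 0, 1.998, 0.907, 0.906, 0.819, 0.573, 0.129 → R0 = 5.332
x·lx·mx: 0, 1.998, 1.814, 2.718, 3.276, 2.865, 0.774 → Σ = 13.445
T = 13.445 / 5.332 = 2.521568… → 2.522

2.522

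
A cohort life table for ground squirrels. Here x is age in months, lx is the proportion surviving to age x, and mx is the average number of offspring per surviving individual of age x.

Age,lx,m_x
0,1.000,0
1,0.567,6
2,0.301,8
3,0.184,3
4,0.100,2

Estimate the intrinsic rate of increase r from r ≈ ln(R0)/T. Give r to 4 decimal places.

R0 = Σ lx·mx = 0 + 3.402 + 2.408 + 0.552 + 0.2 = 6.562
Σ x·lx·mx = 10.674; T = 10.674/6.562 = 1.62664…
r ≈ ln(R0)/T = ln(6.562)/1.62664… = 1.156554… → 1.1566

1.1566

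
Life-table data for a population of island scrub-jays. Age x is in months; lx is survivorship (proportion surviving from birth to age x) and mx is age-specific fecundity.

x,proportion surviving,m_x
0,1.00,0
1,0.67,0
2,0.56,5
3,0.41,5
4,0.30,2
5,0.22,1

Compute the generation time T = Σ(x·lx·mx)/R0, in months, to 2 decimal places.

2.69

lx·mx: 0, 0, 2.8, 2.05, 0.6, 0.22 → R0 = 5.67
x·lx·mx: 0, 0, 5.6, 6.15, 2.4, 1.1 → Σ = 15.25
T = 15.25 / 5.67 = 2.689594… → 2.69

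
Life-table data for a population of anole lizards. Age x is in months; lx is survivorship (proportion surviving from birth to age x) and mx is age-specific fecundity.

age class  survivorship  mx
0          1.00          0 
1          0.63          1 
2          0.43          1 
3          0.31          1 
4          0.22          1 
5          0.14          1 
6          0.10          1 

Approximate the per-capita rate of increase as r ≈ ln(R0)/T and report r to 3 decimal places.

0.240

R0 = Σ lx·mx = 0 + 0.63 + 0.43 + 0.31 + 0.22 + 0.14 + 0.1 = 1.83
Σ x·lx·mx = 4.6; T = 4.6/1.83 = 2.51366…
r ≈ ln(R0)/T = ln(1.83)/2.51366… = 0.24041… → 0.240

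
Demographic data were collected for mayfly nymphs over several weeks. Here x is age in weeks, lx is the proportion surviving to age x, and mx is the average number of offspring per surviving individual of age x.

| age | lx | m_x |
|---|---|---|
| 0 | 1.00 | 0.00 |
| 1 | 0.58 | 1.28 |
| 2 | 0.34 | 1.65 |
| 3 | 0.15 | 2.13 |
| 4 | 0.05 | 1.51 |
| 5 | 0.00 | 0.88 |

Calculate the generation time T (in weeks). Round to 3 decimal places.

lx·mx: 0, 0.7424, 0.561, 0.3195, 0.0755, 0 → R0 = 1.6984
x·lx·mx: 0, 0.7424, 1.122, 0.9585, 0.302, 0 → Σ = 3.1249
T = 3.1249 / 1.6984 = 1.839908… → 1.840

1.840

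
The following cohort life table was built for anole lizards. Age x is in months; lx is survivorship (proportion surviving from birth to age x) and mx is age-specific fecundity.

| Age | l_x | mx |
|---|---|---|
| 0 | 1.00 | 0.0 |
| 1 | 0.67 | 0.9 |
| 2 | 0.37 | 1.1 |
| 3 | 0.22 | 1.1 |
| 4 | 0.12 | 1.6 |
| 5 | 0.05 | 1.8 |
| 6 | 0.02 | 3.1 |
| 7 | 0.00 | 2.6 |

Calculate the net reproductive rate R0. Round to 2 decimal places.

lx·mx by age: 0, 0.603, 0.407, 0.242, 0.192, 0.09, 0.062, 0
R0 = Σ lx·mx = 1.596 → 1.60

1.60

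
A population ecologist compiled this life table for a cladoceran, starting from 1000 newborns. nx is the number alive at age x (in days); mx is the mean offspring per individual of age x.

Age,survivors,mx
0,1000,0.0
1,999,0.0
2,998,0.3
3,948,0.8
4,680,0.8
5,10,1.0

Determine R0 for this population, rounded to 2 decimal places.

lx = nx/n0 = nx/1000: 1, 0.999, 0.998, 0.948, 0.68, 0.01
lx·mx by age: 0, 0, 0.2994, 0.7584, 0.544, 0.01
R0 = Σ lx·mx = 1.6118 → 1.61

1.61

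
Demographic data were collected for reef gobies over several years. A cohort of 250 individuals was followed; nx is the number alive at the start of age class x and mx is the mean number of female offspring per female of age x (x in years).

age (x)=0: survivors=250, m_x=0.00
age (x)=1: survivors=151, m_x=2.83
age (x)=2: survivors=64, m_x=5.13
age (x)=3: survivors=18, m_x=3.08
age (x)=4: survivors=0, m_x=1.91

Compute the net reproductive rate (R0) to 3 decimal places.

lx = nx/n0 = nx/250: 1, 0.604, 0.256, 0.072, 0
lx·mx by age: 0, 1.70932, 1.31328, 0.22176, 0
R0 = Σ lx·mx = 3.24436 → 3.244

3.244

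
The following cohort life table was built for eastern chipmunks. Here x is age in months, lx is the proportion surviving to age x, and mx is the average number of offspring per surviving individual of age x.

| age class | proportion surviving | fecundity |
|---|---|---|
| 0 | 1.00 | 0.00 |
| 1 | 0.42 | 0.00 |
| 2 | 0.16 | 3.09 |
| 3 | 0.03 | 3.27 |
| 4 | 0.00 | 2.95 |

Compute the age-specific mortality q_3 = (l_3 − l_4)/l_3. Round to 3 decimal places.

q_3 = (l_3 − l_4) / l_3 = (0.03 − 0) / 0.03
     = 0.03 / 0.03 = 1 → 1.000

1.000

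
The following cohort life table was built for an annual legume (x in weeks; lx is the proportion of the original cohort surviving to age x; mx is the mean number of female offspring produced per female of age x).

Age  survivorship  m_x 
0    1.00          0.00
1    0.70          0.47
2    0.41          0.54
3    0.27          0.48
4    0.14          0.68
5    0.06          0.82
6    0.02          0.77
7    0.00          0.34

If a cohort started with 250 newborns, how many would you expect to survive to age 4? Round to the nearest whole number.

Expected survivors = N0 · l_4 = 250 × 0.14 = 35 → 35

35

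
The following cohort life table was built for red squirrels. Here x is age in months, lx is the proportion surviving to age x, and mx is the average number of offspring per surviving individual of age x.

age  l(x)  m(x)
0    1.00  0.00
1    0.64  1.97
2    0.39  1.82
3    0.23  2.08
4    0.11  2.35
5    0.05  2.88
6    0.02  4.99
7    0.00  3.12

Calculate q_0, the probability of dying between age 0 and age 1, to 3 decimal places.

0.360

q_0 = (l_0 − l_1) / l_0 = (1 − 0.64) / 1
     = 0.36 / 1 = 0.36 → 0.360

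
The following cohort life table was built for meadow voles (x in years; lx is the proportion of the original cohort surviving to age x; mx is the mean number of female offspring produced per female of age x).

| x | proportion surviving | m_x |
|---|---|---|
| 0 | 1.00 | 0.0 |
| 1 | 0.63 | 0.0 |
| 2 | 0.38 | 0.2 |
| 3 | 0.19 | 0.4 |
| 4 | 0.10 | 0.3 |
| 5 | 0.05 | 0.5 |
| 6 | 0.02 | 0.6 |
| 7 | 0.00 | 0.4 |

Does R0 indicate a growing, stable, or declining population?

R0 = Σ lx·mx = 0 + 0 + 0.076 + 0.076 + 0.03 + 0.025 + 0.012 + 0 = 0.219
R0 < 1, so the population is declining.

declining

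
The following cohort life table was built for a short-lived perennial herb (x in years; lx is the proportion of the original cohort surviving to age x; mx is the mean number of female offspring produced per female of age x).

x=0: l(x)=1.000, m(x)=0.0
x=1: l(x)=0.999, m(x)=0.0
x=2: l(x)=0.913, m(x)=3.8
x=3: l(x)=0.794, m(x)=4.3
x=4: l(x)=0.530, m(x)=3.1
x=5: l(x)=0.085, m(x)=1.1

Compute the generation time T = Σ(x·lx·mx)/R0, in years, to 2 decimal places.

2.81

lx·mx: 0, 0, 3.4694, 3.4142, 1.643, 0.0935 → R0 = 8.6201
x·lx·mx: 0, 0, 6.9388, 10.2426, 6.572, 0.4675 → Σ = 24.2209
T = 24.2209 / 8.6201 = 2.809817… → 2.81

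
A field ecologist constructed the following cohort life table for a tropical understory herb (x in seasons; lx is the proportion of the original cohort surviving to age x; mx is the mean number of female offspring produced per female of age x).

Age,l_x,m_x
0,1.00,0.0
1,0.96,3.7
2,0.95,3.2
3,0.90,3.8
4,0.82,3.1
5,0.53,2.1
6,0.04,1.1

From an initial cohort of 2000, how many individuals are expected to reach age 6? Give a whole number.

Expected survivors = N0 · l_6 = 2000 × 0.04 = 80 → 80

80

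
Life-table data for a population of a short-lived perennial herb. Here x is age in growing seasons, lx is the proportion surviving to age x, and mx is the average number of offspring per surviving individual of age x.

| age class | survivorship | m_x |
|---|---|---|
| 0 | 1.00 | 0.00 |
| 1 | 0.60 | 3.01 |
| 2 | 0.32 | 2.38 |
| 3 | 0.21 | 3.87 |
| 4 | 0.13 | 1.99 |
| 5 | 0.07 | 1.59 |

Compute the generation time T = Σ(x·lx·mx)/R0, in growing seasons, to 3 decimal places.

lx·mx: 0, 1.806, 0.7616, 0.8127, 0.2587, 0.1113 → R0 = 3.7503
x·lx·mx: 0, 1.806, 1.5232, 2.4381, 1.0348, 0.5565 → Σ = 7.3586
T = 7.3586 / 3.7503 = 1.962136… → 1.962

1.962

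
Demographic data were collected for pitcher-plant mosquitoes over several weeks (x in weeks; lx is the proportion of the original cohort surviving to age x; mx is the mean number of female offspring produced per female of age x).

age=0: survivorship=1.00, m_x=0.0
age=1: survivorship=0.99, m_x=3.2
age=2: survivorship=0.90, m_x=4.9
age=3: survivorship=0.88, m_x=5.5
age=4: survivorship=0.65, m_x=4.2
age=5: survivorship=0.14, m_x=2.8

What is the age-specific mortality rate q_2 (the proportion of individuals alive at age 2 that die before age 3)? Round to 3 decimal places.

q_2 = (l_2 − l_3) / l_2 = (0.9 − 0.88) / 0.9
     = 0.02 / 0.9 = 0.022222… → 0.022

0.022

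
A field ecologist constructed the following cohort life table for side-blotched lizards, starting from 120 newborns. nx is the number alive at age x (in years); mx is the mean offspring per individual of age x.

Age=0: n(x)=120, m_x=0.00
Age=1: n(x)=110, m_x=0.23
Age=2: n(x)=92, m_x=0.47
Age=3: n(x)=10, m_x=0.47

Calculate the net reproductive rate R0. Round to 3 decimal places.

lx = nx/n0 = nx/120: 1, 0.91667…, 0.76667…, 0.08333…
lx·mx by age: 0, 0.210833…, 0.360333…, 0.039167…
R0 = Σ lx·mx = 0.610333… → 0.610

0.610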